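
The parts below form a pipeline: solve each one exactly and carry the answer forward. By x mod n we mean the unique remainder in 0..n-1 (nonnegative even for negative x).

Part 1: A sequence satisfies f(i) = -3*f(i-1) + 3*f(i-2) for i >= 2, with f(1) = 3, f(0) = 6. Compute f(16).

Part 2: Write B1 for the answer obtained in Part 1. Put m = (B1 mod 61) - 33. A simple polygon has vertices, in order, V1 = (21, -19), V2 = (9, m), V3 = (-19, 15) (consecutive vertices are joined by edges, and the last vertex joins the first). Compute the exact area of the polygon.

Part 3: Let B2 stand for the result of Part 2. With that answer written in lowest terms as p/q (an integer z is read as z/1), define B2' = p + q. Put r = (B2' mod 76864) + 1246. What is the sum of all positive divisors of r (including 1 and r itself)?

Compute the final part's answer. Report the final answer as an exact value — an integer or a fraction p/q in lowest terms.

Part 1: f(2) = -3*(3) + 3*(6) = 9; iterating: f(2)=9, f(3)=-18, f(4)=81, f(5)=-297, f(6)=1134, f(7)=-4293, f(8)=16281, f(9)=-61722, f(10)=234009, f(11)=-887193, f(12)=3363606, f(13)=-12752397, f(14)=48348009, f(15)=-183301218, f(16)=694947681; answer 694947681
Part 2: B1 = 694947681; m = 24; cross terms: (21*24 - 9*-19)=675, (9*15 - -19*24)=591, (-19*-19 - 21*15)=46; twice the area = |1312| = 1312; area = 656; answer 656
Part 3: B2 = 656; threaded value p + q = 657; r = 1903; 1903 = 11 * 173; sigma = (1 + 11) * (1 + 173) = 12 * 174 = 2088; answer 2088

2088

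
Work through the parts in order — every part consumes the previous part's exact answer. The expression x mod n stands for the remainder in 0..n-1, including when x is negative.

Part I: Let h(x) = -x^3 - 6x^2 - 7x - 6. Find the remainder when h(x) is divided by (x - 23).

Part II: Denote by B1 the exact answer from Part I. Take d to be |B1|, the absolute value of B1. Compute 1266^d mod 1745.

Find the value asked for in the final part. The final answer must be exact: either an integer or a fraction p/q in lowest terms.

971

Part I: remainder = value at the root: -1*(23)^3 - 6*(23)^2 - 7*(23)^1 - 6 = (-12167) + (-3174) + (-161) + (-6) = -15508; answer -15508
Part II: B1 = -15508; d = 15508; squarings mod 1745: 1266^1=1266, 1266^2=846, 1266^4=266, 1266^8=956, 1266^16=1301, 1266^32=1696, 1266^64=656, 1266^128=1066, 1266^256=361, 1266^512=1191, 1266^1024=1541, 1266^2048=1481, 1266^4096=1641, 1266^8192=346; 1266^15508 = 1266^4 * 1266^16 * 1266^128 * 1266^1024 * 1266^2048 * 1266^4096 * 1266^8192 = 971 (mod 1745); answer 971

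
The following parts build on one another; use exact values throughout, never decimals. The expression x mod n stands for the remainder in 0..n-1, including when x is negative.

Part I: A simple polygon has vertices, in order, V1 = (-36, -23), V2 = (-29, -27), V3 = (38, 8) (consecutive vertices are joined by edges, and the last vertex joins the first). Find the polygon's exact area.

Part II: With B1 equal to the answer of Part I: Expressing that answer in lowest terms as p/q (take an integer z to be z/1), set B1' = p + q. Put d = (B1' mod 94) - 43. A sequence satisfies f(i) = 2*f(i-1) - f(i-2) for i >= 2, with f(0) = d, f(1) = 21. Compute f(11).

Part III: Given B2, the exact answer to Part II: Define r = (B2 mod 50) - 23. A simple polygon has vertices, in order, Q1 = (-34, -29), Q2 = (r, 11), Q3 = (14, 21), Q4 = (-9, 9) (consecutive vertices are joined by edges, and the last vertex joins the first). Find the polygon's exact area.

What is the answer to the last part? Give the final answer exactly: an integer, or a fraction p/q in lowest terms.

Part I: cross terms: (-36*-27 - -29*-23)=305, (-29*8 - 38*-27)=794, (38*-23 - -36*8)=-586; twice the area = |513| = 513; area = 513/2; answer 513/2
Part II: B1 = 513/2; threaded value p + q = 515; d = 2; f(2) = 2*(21) - 1*(2) = 40; iterating: f(2)=40, f(3)=59, f(4)=78, f(5)=97, f(6)=116, f(7)=135, f(8)=154, f(9)=173, f(10)=192, f(11)=211; answer 211
Part III: B2 = 211; r = -12; cross terms: (-34*11 - -12*-29)=-722, (-12*21 - 14*11)=-406, (14*9 - -9*21)=315, (-9*-29 - -34*9)=567; twice the area = |-246| = 246; area = 123; answer 123

123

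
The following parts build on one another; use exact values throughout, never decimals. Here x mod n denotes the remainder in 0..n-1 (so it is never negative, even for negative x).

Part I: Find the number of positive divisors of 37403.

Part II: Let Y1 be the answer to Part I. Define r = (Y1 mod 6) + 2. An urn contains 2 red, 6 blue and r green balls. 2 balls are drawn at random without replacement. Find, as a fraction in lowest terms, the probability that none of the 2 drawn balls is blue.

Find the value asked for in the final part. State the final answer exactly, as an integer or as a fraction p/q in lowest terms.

Part I: 37403 = 113 * 331; number of divisors = (1+1) * (1+1) = 4; answer 4
Part II: Y1 = 4; r = 6; total draws C(14,2) = 91; favorable C(8,2) = 28; P = 4/13; answer 4/13

4/13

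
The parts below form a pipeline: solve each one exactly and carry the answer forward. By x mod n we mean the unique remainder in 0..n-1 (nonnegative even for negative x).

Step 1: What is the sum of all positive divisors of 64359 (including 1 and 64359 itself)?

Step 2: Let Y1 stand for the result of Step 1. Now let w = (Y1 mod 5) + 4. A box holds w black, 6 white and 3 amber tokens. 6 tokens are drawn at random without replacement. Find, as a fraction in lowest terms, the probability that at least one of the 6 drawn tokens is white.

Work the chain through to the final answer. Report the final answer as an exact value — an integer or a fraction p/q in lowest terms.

425/429

Step 1: 64359 = 3^2 * 7151; sigma = (1 + 3 + 9) * (1 + 7151) = 13 * 7152 = 92976; answer 92976
Step 2: Y1 = 92976; w = 5; total draws C(14,6) = 3003; complement C(8,6) = 28; favorable 3003 - 28 = 2975; P = 425/429; answer 425/429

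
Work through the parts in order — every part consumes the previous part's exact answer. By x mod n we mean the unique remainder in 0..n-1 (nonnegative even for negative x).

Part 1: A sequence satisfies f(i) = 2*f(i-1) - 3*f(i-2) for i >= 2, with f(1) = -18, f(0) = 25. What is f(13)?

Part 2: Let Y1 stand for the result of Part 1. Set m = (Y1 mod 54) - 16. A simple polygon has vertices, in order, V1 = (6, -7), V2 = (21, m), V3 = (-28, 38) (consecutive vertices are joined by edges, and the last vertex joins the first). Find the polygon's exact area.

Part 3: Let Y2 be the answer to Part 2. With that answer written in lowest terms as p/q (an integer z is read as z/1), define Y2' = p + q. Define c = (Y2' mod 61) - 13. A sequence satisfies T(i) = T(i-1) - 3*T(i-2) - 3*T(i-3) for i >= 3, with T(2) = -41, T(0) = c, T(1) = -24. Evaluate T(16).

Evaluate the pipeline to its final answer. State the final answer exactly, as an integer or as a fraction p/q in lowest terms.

1307188

Part 1: f(2) = 2*(-18) - 3*(25) = -111; iterating: f(2)=-111, f(3)=-168, f(4)=-3, f(5)=498, f(6)=1005, f(7)=516, f(8)=-1983, f(9)=-5514, f(10)=-5079, f(11)=6384, f(12)=28005, f(13)=36858; answer 36858
Part 2: Y1 = 36858; m = 14; cross terms: (6*14 - 21*-7)=231, (21*38 - -28*14)=1190, (-28*-7 - 6*38)=-32; twice the area = |1389| = 1389; area = 1389/2; answer 1389/2
Part 3: Y2 = 1389/2; threaded value p + q = 1391; c = 36; T(3) = 1*(-41) - 3*(-24) - 3*(36) = -77; iterating: T(3)=-77, T(4)=118, T(5)=472, T(6)=349, T(7)=-1421, T(8)=-3884, T(9)=-668, T(10)=15247, T(11)=28903, T(12)=-14834, T(13)=-147284, T(14)=-189491, T(15)=296863, T(16)=1307188; answer 1307188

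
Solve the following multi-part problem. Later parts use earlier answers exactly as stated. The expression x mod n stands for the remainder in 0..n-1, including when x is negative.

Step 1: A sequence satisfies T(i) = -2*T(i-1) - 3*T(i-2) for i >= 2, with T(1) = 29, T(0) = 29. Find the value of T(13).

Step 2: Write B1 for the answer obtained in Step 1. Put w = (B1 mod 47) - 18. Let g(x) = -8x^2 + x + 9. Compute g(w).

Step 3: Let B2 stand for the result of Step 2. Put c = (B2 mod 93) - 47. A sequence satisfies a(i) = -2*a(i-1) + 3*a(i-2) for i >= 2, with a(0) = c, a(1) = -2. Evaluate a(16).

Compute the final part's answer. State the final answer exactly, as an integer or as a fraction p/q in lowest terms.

-96855131

Step 1: T(2) = -2*(29) - 3*(29) = -145; iterating: T(2)=-145, T(3)=203, T(4)=29, T(5)=-667, T(6)=1247, T(7)=-493, T(8)=-2755, T(9)=6989, T(10)=-5713, T(11)=-9541, T(12)=36221, T(13)=-43819; answer -43819
Step 2: B1 = -43819; w = 14; -8*(14)^2 + 1*(14)^1 + 9 = (-1568) + (14) + (9) = -1545; answer -1545
Step 3: B2 = -1545; c = -11; a(2) = -2*(-2) + 3*(-11) = -29; iterating: a(2)=-29, a(3)=52, a(4)=-191, a(5)=538, a(6)=-1649, a(7)=4912, a(8)=-14771, a(9)=44278, a(10)=-132869, a(11)=398572, a(12)=-1195751, a(13)=3587218, a(14)=-10761689, a(15)=32285032, a(16)=-96855131; answer -96855131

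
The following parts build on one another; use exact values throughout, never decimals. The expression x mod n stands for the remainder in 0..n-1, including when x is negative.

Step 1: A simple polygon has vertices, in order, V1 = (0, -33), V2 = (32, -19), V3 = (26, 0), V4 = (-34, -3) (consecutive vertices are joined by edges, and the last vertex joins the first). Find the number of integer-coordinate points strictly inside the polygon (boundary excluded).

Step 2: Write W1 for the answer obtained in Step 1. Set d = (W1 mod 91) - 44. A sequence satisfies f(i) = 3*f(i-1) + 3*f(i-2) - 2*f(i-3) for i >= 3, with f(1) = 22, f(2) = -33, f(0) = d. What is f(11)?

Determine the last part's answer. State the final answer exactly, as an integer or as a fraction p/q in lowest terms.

Step 1: cross terms: (0*-19 - 32*-33)=1056, (32*0 - 26*-19)=494, (26*-3 - -34*0)=-78, (-34*-33 - 0*-3)=1122; twice the area = |2594| = 2594; area = 1297; boundary points = 2 + 1 + 3 + 2 = 8; strictly interior points = area - boundary/2 + 1 = 1294; answer 1294
Step 2: W1 = 1294; d = -24; f(3) = 3*(-33) + 3*(22) - 2*(-24) = 15; iterating: f(3)=15, f(4)=-98, f(5)=-183, f(6)=-873, f(7)=-2972, f(8)=-11169, f(9)=-40677, f(10)=-149594, f(11)=-548475; answer -548475

-548475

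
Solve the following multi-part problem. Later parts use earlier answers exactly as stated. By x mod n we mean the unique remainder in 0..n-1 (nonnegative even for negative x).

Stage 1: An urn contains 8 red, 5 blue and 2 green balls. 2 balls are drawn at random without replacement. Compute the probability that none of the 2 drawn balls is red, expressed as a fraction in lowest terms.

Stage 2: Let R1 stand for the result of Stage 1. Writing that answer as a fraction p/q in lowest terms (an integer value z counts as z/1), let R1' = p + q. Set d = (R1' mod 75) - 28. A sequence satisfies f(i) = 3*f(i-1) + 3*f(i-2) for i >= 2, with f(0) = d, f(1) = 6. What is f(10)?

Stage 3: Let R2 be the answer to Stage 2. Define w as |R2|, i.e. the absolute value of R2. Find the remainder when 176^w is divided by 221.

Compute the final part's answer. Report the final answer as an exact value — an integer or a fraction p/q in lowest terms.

168

Stage 1: total draws C(15,2) = 105; favorable C(7,2) = 21; P = 1/5; answer 1/5
Stage 2: R1 = 1/5; threaded value p + q = 6; d = -22; f(2) = 3*(6) + 3*(-22) = -48; iterating: f(2)=-48, f(3)=-126, f(4)=-522, f(5)=-1944, f(6)=-7398, f(7)=-28026, f(8)=-106272, f(9)=-402894, f(10)=-1527498; answer -1527498
Stage 3: R2 = -1527498; w = 1527498; squarings mod 221: 176^1=176, 176^2=36, 176^4=191, 176^8=16, 176^16=35, 176^32=120, 176^64=35, 176^128=120, 176^256=35, 176^512=120, 176^1024=35, 176^2048=120, 176^4096=35, 176^8192=120, 176^16384=35, 176^32768=120, 176^65536=35, 176^131072=120, 176^262144=35, 176^524288=120, 176^1048576=35; 176^1527498 = 176^2 * 176^8 * 176^64 * 176^128 * 176^512 * 176^1024 * 176^2048 * 176^16384 * 176^65536 * 176^131072 * 176^262144 * 176^1048576 = 168 (mod 221); answer 168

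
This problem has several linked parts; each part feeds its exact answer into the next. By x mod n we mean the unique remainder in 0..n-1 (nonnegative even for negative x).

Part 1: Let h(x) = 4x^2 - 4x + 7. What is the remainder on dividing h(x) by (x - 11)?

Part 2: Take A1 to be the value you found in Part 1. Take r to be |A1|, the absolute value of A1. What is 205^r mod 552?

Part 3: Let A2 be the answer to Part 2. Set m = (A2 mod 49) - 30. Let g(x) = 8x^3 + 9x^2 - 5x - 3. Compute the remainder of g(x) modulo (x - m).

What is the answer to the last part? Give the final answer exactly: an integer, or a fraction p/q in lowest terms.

-150771

Part 1: remainder = value at the root: 4*(11)^2 - 4*(11)^1 + 7 = (484) + (-44) + (7) = 447; answer 447
Part 2: A1 = 447; r = 447; squarings mod 552: 205^1=205, 205^2=73, 205^4=361, 205^8=49, 205^16=193, 205^32=265, 205^64=121, 205^128=289, 205^256=169; 205^447 = 205^1 * 205^2 * 205^4 * 205^8 * 205^16 * 205^32 * 205^128 * 205^256 = 493 (mod 552); answer 493
Part 3: A2 = 493; m = -27; remainder = value at the root: 8*(-27)^3 + 9*(-27)^2 - 5*(-27)^1 - 3 = (-157464) + (6561) + (135) + (-3) = -150771; answer -150771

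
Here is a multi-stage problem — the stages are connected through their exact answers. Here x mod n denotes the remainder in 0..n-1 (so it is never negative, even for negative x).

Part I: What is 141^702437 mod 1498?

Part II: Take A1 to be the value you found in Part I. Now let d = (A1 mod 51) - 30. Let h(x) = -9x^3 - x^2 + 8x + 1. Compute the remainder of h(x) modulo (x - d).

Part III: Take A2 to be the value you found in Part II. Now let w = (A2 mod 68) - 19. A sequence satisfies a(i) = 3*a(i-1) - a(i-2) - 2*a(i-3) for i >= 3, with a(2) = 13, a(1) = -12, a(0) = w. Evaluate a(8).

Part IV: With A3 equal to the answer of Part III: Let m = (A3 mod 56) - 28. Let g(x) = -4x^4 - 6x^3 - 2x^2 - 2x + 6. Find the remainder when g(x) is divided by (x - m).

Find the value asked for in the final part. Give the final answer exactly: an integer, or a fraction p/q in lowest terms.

-8

Part I: squarings mod 1498: 141^1=141, 141^2=407, 141^4=869, 141^8=169, 141^16=99, 141^32=813, 141^64=351, 141^128=365, 141^256=1401, 141^512=421, 141^1024=477, 141^2048=1331, 141^4096=925, 141^8192=267, 141^16384=883, 141^32768=729, 141^65536=1149, 141^131072=463, 141^262144=155, 141^524288=57; 141^702437 = 141^1 * 141^4 * 141^32 * 141^64 * 141^128 * 141^256 * 141^512 * 141^1024 * 141^4096 * 141^8192 * 141^32768 * 141^131072 * 141^524288 = 1149 (mod 1498); answer 1149
Part II: A1 = 1149; d = -3; remainder = value at the root: -9*(-3)^3 - 1*(-3)^2 + 8*(-3)^1 + 1 = (243) + (-9) + (-24) + (1) = 211; answer 211
Part III: A2 = 211; w = -12; a(3) = 3*(13) - 1*(-12) - 2*(-12) = 75; iterating: a(3)=75, a(4)=236, a(5)=607, a(6)=1435, a(7)=3226, a(8)=7029; answer 7029
Part IV: A3 = 7029; m = 1; remainder = value at the root: -4*(1)^4 - 6*(1)^3 - 2*(1)^2 - 2*(1)^1 + 6 = (-4) + (-6) + (-2) + (-2) + (6) = -8; answer -8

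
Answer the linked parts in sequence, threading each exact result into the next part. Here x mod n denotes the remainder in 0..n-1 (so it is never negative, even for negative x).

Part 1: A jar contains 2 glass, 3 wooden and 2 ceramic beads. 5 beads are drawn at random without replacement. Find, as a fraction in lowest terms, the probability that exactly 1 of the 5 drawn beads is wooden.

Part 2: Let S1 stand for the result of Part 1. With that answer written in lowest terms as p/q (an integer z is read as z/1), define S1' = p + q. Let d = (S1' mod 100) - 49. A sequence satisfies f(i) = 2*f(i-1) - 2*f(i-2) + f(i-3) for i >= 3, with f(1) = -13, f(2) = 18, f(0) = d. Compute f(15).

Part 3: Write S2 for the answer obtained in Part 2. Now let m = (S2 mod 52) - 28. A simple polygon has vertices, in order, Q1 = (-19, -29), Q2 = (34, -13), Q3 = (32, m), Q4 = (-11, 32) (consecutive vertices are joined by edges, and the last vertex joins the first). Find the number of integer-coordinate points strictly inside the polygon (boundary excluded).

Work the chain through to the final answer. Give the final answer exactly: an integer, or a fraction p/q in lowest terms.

1641

Part 1: total draws C(7,5) = 21; favorable C(3,1)*C(4,4) = 3; P = 1/7; answer 1/7
Part 2: S1 = 1/7; threaded value p + q = 8; d = -41; f(3) = 2*(18) - 2*(-13) + 1*(-41) = 21; iterating: f(3)=21, f(4)=-7, f(5)=-38, f(6)=-41, f(7)=-13, f(8)=18, f(9)=21, f(10)=-7, f(11)=-38, f(12)=-41, f(13)=-13, f(14)=18, f(15)=21; answer 21
Part 3: S2 = 21; m = -7; cross terms: (-19*-13 - 34*-29)=1233, (34*-7 - 32*-13)=178, (32*32 - -11*-7)=947, (-11*-29 - -19*32)=927; twice the area = |3285| = 3285; area = 3285/2; boundary points = 1 + 2 + 1 + 1 = 5; strictly interior points = area - boundary/2 + 1 = 1641; answer 1641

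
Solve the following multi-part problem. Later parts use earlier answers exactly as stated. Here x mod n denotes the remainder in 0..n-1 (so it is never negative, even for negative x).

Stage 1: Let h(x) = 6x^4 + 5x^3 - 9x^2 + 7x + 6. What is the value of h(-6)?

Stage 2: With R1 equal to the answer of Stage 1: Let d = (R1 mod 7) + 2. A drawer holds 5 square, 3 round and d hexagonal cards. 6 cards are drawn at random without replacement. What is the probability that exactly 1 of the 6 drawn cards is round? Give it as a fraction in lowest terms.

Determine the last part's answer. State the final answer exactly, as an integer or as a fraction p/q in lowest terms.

4/11

Stage 1: 6*(-6)^4 + 5*(-6)^3 - 9*(-6)^2 + 7*(-6)^1 + 6 = (7776) + (-1080) + (-324) + (-42) + (6) = 6336; answer 6336
Stage 2: R1 = 6336; d = 3; total draws C(11,6) = 462; favorable C(3,1)*C(8,5) = 168; P = 4/11; answer 4/11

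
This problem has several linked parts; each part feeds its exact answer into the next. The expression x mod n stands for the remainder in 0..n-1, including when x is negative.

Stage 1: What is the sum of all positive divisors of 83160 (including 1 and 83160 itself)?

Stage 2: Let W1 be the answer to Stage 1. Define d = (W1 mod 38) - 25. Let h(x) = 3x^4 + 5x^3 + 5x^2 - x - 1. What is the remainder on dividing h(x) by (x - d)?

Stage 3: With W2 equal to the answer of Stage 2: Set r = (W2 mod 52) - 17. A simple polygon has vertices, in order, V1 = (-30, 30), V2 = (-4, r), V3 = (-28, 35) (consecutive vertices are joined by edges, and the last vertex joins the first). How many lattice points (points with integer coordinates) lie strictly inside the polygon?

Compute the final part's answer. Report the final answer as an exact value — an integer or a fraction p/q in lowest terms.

Stage 1: 83160 = 2^3 * 3^3 * 5 * 7 * 11; sigma = (1 + 2 + 4 + 8) * (1 + 3 + 9 + 27) * (1 + 5) * (1 + 7) * (1 + 11) = 15 * 40 * 6 * 8 * 12 = 345600; answer 345600
Stage 2: W1 = 345600; d = 3; remainder = value at the root: 3*(3)^4 + 5*(3)^3 + 5*(3)^2 - 1*(3)^1 - 1 = (243) + (135) + (45) + (-3) + (-1) = 419; answer 419
Stage 3: W2 = 419; r = -14; cross terms: (-30*-14 - -4*30)=540, (-4*35 - -28*-14)=-532, (-28*30 - -30*35)=210; twice the area = |218| = 218; area = 109; boundary points = 2 + 1 + 1 = 4; strictly interior points = area - boundary/2 + 1 = 108; answer 108

108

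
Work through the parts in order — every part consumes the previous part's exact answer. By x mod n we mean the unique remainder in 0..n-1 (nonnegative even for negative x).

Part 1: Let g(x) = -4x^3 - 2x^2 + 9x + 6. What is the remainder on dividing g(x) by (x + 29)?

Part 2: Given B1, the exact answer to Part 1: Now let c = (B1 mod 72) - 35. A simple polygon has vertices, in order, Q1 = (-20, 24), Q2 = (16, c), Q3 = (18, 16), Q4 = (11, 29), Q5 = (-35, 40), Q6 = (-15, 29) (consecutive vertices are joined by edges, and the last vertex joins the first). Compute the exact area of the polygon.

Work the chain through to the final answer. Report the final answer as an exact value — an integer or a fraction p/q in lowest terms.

Part 1: remainder = value at the root: -4*(-29)^3 - 2*(-29)^2 + 9*(-29)^1 + 6 = (97556) + (-1682) + (-261) + (6) = 95619; answer 95619
Part 2: B1 = 95619; c = -32; cross terms: (-20*-32 - 16*24)=256, (16*16 - 18*-32)=832, (18*29 - 11*16)=346, (11*40 - -35*29)=1455, (-35*29 - -15*40)=-415, (-15*24 - -20*29)=220; twice the area = |2694| = 2694; area = 1347; answer 1347

1347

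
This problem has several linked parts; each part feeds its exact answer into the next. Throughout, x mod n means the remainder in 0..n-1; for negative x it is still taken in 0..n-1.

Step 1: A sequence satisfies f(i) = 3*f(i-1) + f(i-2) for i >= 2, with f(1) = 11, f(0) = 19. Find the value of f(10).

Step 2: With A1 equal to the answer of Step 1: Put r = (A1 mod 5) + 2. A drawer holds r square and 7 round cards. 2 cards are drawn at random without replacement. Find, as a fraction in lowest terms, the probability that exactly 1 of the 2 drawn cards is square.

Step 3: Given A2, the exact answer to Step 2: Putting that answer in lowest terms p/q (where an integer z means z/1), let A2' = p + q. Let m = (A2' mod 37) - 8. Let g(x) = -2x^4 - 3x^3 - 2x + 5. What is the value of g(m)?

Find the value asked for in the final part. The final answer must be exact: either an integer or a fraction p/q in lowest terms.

-2

Step 1: f(2) = 3*(11) + 1*(19) = 52; iterating: f(2)=52, f(3)=167, f(4)=553, f(5)=1826, f(6)=6031, f(7)=19919, f(8)=65788, f(9)=217283, f(10)=717637; answer 717637
Step 2: A1 = 717637; r = 4; total draws C(11,2) = 55; favorable C(4,1)*C(7,1) = 28; P = 28/55; answer 28/55
Step 3: A2 = 28/55; threaded value p + q = 83; m = 1; -2*(1)^4 - 3*(1)^3 - 2*(1)^1 + 5 = (-2) + (-3) + (-2) + (5) = -2; answer -2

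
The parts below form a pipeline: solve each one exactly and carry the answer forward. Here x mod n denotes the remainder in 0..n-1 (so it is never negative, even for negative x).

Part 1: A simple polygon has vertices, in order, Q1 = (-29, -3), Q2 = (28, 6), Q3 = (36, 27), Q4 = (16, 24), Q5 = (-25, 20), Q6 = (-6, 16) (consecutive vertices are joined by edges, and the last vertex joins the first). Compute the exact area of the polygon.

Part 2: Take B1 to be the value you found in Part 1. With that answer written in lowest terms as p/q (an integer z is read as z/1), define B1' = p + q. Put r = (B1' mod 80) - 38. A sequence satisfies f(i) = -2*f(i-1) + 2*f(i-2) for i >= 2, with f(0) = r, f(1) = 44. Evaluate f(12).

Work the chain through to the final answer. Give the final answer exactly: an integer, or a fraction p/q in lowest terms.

-2013760

Part 1: cross terms: (-29*6 - 28*-3)=-90, (28*27 - 36*6)=540, (36*24 - 16*27)=432, (16*20 - -25*24)=920, (-25*16 - -6*20)=-280, (-6*-3 - -29*16)=482; twice the area = |2004| = 2004; area = 1002; answer 1002
Part 2: B1 = 1002; threaded value p + q = 1003; r = 5; f(2) = -2*(44) + 2*(5) = -78; iterating: f(2)=-78, f(3)=244, f(4)=-644, f(5)=1776, f(6)=-4840, f(7)=13232, f(8)=-36144, f(9)=98752, f(10)=-269792, f(11)=737088, f(12)=-2013760; answer -2013760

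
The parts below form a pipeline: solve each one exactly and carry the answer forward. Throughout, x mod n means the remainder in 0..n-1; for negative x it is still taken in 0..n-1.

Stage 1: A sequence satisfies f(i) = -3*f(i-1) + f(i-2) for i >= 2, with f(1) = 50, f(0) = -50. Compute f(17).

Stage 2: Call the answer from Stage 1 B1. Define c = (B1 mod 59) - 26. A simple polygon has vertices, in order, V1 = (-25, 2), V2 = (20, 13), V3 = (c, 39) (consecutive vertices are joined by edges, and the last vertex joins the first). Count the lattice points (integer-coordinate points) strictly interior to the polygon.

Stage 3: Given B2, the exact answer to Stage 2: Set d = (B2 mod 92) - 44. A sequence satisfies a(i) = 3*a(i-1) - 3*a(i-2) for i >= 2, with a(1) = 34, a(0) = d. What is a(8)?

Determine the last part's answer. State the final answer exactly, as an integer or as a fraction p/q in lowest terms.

-567

Stage 1: f(2) = -3*(50) + 1*(-50) = -200; iterating: f(2)=-200, f(3)=650, f(4)=-2150, f(5)=7100, f(6)=-23450, f(7)=77450, f(8)=-255800, f(9)=844850, f(10)=-2790350, f(11)=9215900, f(12)=-30438050, f(13)=100530050, f(14)=-332028200, f(15)=1096614650, f(16)=-3621872150, f(17)=11962231100; answer 11962231100
Stage 2: B1 = 11962231100; c = 13; cross terms: (-25*13 - 20*2)=-365, (20*39 - 13*13)=611, (13*2 - -25*39)=1001; twice the area = |1247| = 1247; area = 1247/2; boundary points = 1 + 1 + 1 = 3; strictly interior points = area - boundary/2 + 1 = 623; answer 623
Stage 3: B2 = 623; d = 27; a(2) = 3*(34) - 3*(27) = 21; iterating: a(2)=21, a(3)=-39, a(4)=-180, a(5)=-423, a(6)=-729, a(7)=-918, a(8)=-567; answer -567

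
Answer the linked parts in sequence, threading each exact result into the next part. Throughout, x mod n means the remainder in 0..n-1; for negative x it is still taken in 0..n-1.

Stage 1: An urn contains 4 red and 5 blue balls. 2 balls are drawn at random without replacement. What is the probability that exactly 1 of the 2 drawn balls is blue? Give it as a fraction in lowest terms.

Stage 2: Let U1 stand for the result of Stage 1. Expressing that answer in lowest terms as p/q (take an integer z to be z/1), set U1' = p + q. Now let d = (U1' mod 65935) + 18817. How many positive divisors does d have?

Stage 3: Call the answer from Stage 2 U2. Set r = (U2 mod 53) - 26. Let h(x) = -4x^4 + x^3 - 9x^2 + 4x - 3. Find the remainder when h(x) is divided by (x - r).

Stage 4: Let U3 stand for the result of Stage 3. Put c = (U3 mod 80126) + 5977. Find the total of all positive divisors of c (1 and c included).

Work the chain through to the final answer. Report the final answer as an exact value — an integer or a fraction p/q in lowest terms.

29160

Stage 1: total draws C(9,2) = 36; favorable C(5,1)*C(4,1) = 20; P = 5/9; answer 5/9
Stage 2: U1 = 5/9; threaded value p + q = 14; d = 18831; 18831 = 3 * 6277; number of divisors = (1+1) * (1+1) = 4; answer 4
Stage 3: U2 = 4; r = -22; remainder = value at the root: -4*(-22)^4 + 1*(-22)^3 - 9*(-22)^2 + 4*(-22)^1 - 3 = (-937024) + (-10648) + (-4356) + (-88) + (-3) = -952119; answer -952119
Stage 4: U3 = -952119; c = 15370; 15370 = 2 * 5 * 29 * 53; sigma = (1 + 2) * (1 + 5) * (1 + 29) * (1 + 53) = 3 * 6 * 30 * 54 = 29160; answer 29160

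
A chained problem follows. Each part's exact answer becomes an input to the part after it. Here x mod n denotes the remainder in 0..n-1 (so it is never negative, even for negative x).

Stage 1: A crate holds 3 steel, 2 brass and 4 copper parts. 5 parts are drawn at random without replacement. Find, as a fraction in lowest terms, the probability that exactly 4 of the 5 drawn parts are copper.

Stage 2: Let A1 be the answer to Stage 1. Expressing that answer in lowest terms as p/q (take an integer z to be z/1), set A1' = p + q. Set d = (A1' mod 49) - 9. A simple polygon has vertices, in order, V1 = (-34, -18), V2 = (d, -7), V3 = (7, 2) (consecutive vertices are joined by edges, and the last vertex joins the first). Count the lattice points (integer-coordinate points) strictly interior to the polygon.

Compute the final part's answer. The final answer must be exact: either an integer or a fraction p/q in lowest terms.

Stage 1: total draws C(9,5) = 126; favorable C(4,4)*C(5,1) = 5; P = 5/126; answer 5/126
Stage 2: A1 = 5/126; threaded value p + q = 131; d = 24; cross terms: (-34*-7 - 24*-18)=670, (24*2 - 7*-7)=97, (7*-18 - -34*2)=-58; twice the area = |709| = 709; area = 709/2; boundary points = 1 + 1 + 1 = 3; strictly interior points = area - boundary/2 + 1 = 354; answer 354

354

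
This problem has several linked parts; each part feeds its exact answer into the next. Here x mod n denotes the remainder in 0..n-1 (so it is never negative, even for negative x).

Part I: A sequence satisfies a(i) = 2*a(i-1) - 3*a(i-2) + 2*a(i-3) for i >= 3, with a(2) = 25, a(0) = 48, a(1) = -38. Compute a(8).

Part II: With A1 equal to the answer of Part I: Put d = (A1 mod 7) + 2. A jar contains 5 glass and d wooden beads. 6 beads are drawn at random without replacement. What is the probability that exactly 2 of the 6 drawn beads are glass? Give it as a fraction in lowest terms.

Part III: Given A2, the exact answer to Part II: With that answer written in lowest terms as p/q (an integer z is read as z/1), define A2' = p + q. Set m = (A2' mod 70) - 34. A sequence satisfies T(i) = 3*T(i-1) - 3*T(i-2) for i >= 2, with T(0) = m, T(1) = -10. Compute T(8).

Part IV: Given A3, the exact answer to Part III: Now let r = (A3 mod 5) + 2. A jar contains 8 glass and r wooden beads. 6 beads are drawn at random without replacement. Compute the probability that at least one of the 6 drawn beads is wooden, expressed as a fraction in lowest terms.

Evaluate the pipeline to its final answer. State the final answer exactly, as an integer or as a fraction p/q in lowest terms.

32/33

Part I: a(3) = 2*(25) - 3*(-38) + 2*(48) = 260; iterating: a(3)=260, a(4)=369, a(5)=8, a(6)=-571, a(7)=-428, a(8)=873; answer 873
Part II: A1 = 873; d = 7; total draws C(12,6) = 924; favorable C(5,2)*C(7,4) = 350; P = 25/66; answer 25/66
Part III: A2 = 25/66; threaded value p + q = 91; m = -13; T(2) = 3*(-10) - 3*(-13) = 9; iterating: T(2)=9, T(3)=57, T(4)=144, T(5)=261, T(6)=351, T(7)=270, T(8)=-243; answer -243
Part IV: A3 = -243; r = 4; total draws C(12,6) = 924; complement C(8,6) = 28; favorable 924 - 28 = 896; P = 32/33; answer 32/33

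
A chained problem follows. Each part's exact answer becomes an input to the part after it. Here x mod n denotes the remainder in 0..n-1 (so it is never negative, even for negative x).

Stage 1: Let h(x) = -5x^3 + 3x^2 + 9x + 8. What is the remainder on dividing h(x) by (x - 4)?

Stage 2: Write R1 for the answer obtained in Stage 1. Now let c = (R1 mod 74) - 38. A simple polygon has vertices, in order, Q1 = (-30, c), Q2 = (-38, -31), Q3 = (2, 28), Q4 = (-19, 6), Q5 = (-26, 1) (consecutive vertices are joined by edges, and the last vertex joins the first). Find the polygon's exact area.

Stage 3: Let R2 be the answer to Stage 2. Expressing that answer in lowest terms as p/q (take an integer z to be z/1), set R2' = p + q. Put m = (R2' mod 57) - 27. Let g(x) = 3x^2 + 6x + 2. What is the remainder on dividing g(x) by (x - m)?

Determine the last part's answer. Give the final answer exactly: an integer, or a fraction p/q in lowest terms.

107

Stage 1: remainder = value at the root: -5*(4)^3 + 3*(4)^2 + 9*(4)^1 + 8 = (-320) + (48) + (36) + (8) = -228; answer -228
Stage 2: R1 = -228; c = 30; cross terms: (-30*-31 - -38*30)=2070, (-38*28 - 2*-31)=-1002, (2*6 - -19*28)=544, (-19*1 - -26*6)=137, (-26*30 - -30*1)=-750; twice the area = |999| = 999; area = 999/2; answer 999/2
Stage 3: R2 = 999/2; threaded value p + q = 1001; m = 5; remainder = value at the root: 3*(5)^2 + 6*(5)^1 + 2 = (75) + (30) + (2) = 107; answer 107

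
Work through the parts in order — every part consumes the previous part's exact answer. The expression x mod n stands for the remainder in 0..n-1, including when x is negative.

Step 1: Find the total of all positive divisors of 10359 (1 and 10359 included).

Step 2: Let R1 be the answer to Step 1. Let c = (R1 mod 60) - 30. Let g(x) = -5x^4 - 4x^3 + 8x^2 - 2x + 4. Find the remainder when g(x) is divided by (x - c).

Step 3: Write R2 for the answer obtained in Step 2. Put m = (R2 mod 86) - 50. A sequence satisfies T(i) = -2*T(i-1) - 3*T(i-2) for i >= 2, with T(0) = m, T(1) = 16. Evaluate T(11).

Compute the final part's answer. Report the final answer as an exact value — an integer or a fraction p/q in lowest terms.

-5792

Step 1: 10359 = 3^2 * 1151; sigma = (1 + 3 + 9) * (1 + 1151) = 13 * 1152 = 14976; answer 14976
Step 2: R1 = 14976; c = 6; remainder = value at the root: -5*(6)^4 - 4*(6)^3 + 8*(6)^2 - 2*(6)^1 + 4 = (-6480) + (-864) + (288) + (-12) + (4) = -7064; answer -7064
Step 3: R2 = -7064; m = 24; T(2) = -2*(16) - 3*(24) = -104; iterating: T(2)=-104, T(3)=160, T(4)=-8, T(5)=-464, T(6)=952, T(7)=-512, T(8)=-1832, T(9)=5200, T(10)=-4904, T(11)=-5792; answer -5792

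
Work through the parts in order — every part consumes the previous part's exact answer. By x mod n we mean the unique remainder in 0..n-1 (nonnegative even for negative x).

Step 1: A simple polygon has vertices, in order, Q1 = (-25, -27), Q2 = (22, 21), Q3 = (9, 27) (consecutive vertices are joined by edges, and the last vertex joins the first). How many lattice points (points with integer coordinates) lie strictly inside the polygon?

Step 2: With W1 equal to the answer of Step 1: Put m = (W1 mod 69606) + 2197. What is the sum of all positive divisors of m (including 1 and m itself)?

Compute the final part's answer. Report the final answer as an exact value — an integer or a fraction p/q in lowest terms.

3536

Step 1: cross terms: (-25*21 - 22*-27)=69, (22*27 - 9*21)=405, (9*-27 - -25*27)=432; twice the area = |906| = 906; area = 453; boundary points = 1 + 1 + 2 = 4; strictly interior points = area - boundary/2 + 1 = 452; answer 452
Step 2: W1 = 452; m = 2649; 2649 = 3 * 883; sigma = (1 + 3) * (1 + 883) = 4 * 884 = 3536; answer 3536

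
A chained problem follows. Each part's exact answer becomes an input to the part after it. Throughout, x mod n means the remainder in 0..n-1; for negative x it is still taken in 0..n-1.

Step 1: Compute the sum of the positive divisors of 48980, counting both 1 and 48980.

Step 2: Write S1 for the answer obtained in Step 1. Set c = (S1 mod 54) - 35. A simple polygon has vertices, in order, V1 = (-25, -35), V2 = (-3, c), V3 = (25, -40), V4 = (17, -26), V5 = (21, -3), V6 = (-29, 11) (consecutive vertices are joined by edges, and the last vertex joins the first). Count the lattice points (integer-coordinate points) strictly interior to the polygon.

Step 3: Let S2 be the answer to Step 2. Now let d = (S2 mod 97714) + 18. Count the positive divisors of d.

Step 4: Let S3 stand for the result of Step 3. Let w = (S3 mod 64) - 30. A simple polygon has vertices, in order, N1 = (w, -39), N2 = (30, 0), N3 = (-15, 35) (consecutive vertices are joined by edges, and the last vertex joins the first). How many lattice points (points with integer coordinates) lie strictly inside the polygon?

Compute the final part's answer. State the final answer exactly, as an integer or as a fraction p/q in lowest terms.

1855

Step 1: 48980 = 2^2 * 5 * 31 * 79; sigma = (1 + 2 + 4) * (1 + 5) * (1 + 31) * (1 + 79) = 7 * 6 * 32 * 80 = 107520; answer 107520
Step 2: S1 = 107520; c = -29; cross terms: (-25*-29 - -3*-35)=620, (-3*-40 - 25*-29)=845, (25*-26 - 17*-40)=30, (17*-3 - 21*-26)=495, (21*11 - -29*-3)=144, (-29*-35 - -25*11)=1290; twice the area = |3424| = 3424; area = 1712; boundary points = 2 + 1 + 2 + 1 + 2 + 2 = 10; strictly interior points = area - boundary/2 + 1 = 1708; answer 1708
Step 3: S2 = 1708; d = 1726; 1726 = 2 * 863; number of divisors = (1+1) * (1+1) = 4; answer 4
Step 4: S3 = 4; w = -26; cross terms: (-26*0 - 30*-39)=1170, (30*35 - -15*0)=1050, (-15*-39 - -26*35)=1495; twice the area = |3715| = 3715; area = 3715/2; boundary points = 1 + 5 + 1 = 7; strictly interior points = area - boundary/2 + 1 = 1855; answer 1855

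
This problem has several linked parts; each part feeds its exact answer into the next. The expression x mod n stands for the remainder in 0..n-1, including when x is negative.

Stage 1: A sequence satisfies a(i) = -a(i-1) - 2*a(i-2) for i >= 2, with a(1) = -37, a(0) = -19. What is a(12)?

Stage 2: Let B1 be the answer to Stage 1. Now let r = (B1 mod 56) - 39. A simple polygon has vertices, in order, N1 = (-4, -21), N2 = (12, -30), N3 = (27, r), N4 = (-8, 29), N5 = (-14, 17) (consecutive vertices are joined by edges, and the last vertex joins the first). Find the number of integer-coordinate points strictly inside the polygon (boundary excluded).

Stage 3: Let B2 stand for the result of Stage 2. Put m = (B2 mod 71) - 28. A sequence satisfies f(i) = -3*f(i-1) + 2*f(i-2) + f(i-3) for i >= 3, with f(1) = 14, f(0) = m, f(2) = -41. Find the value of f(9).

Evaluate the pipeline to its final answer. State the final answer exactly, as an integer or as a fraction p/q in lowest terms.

264239

Stage 1: a(2) = -1*(-37) - 2*(-19) = 75; iterating: a(2)=75, a(3)=-1, a(4)=-149, a(5)=151, a(6)=147, a(7)=-449, a(8)=155, a(9)=743, a(10)=-1053, a(11)=-433, a(12)=2539; answer 2539
Stage 2: B1 = 2539; r = -20; cross terms: (-4*-30 - 12*-21)=372, (12*-20 - 27*-30)=570, (27*29 - -8*-20)=623, (-8*17 - -14*29)=270, (-14*-21 - -4*17)=362; twice the area = |2197| = 2197; area = 2197/2; boundary points = 1 + 5 + 7 + 6 + 2 = 21; strictly interior points = area - boundary/2 + 1 = 1089; answer 1089
Stage 3: B2 = 1089; m = -4; f(3) = -3*(-41) + 2*(14) + 1*(-4) = 147; iterating: f(3)=147, f(4)=-509, f(5)=1780, f(6)=-6211, f(7)=21684, f(8)=-75694, f(9)=264239; answer 264239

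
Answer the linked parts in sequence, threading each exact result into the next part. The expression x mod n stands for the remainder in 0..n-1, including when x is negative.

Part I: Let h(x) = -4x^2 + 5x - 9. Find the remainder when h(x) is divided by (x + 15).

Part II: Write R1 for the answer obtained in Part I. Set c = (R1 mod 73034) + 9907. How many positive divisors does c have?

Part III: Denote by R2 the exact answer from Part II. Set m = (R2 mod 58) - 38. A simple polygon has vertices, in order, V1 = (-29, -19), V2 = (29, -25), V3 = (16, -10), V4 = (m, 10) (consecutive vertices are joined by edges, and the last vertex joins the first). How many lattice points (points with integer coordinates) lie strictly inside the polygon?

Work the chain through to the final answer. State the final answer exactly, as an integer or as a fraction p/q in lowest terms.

1051

Part I: remainder = value at the root: -4*(-15)^2 + 5*(-15)^1 - 9 = (-900) + (-75) + (-9) = -984; answer -984
Part II: R1 = -984; c = 81957; 81957 = 3 * 17 * 1607; number of divisors = (1+1) * (1+1) * (1+1) = 8; answer 8
Part III: R2 = 8; m = -30; cross terms: (-29*-25 - 29*-19)=1276, (29*-10 - 16*-25)=110, (16*10 - -30*-10)=-140, (-30*-19 - -29*10)=860; twice the area = |2106| = 2106; area = 1053; boundary points = 2 + 1 + 2 + 1 = 6; strictly interior points = area - boundary/2 + 1 = 1051; answer 1051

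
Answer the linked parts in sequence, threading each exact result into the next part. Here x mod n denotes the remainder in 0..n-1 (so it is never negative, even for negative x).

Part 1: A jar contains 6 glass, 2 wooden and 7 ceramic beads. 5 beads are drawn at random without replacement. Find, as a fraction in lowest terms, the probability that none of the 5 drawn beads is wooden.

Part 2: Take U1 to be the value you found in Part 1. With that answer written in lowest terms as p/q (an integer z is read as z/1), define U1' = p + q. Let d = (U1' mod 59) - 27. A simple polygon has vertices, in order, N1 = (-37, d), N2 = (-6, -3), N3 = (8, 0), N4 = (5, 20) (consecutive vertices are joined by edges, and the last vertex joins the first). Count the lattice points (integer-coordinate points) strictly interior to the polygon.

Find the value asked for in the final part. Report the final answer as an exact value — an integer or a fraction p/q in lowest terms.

Part 1: total draws C(15,5) = 3003; favorable C(13,5) = 1287; P = 3/7; answer 3/7
Part 2: U1 = 3/7; threaded value p + q = 10; d = -17; cross terms: (-37*-3 - -6*-17)=9, (-6*0 - 8*-3)=24, (8*20 - 5*0)=160, (5*-17 - -37*20)=655; twice the area = |848| = 848; area = 424; boundary points = 1 + 1 + 1 + 1 = 4; strictly interior points = area - boundary/2 + 1 = 423; answer 423

423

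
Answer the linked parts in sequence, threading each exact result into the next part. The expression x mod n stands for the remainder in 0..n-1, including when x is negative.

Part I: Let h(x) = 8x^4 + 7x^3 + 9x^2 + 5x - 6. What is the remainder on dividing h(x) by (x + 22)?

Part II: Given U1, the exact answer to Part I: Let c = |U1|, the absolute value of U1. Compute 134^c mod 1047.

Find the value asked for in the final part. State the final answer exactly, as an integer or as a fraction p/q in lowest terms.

484

Part I: remainder = value at the root: 8*(-22)^4 + 7*(-22)^3 + 9*(-22)^2 + 5*(-22)^1 - 6 = (1874048) + (-74536) + (4356) + (-110) + (-6) = 1803752; answer 1803752
Part II: U1 = 1803752; c = 1803752; squarings mod 1047: 134^1=134, 134^2=157, 134^4=568, 134^8=148, 134^16=964, 134^32=607, 134^64=952, 134^128=649, 134^256=307, 134^512=19, 134^1024=361, 134^2048=493, 134^4096=145, 134^8192=85, 134^16384=943, 134^32768=346, 134^65536=358, 134^131072=430, 134^262144=628, 134^524288=712, 134^1048576=196; 134^1803752 = 134^8 * 134^32 * 134^64 * 134^128 * 134^256 * 134^1024 * 134^32768 * 134^65536 * 134^131072 * 134^524288 * 134^1048576 = 484 (mod 1047); answer 484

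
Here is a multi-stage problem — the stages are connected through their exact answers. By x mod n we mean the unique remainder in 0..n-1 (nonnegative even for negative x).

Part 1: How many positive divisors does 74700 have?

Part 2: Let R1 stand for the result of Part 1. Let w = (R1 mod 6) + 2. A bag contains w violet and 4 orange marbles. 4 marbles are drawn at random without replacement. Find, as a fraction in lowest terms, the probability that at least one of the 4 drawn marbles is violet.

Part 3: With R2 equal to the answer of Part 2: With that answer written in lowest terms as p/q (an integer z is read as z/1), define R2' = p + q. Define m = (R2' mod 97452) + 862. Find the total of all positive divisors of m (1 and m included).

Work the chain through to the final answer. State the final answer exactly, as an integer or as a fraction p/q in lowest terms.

Part 1: 74700 = 2^2 * 3^2 * 5^2 * 83; number of divisors = (2+1) * (2+1) * (2+1) * (1+1) = 54; answer 54
Part 2: R1 = 54; w = 2; total draws C(6,4) = 15; complement C(4,4) = 1; favorable 15 - 1 = 14; P = 14/15; answer 14/15
Part 3: R2 = 14/15; threaded value p + q = 29; m = 891; 891 = 3^4 * 11; sigma = (1 + 3 + 9 + 27 + 81) * (1 + 11) = 121 * 12 = 1452; answer 1452

1452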